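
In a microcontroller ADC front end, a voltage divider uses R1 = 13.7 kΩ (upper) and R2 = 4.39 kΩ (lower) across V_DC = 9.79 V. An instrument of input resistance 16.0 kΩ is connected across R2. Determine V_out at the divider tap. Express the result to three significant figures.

The load sits in parallel with R2, giving an effective lower resistance R2' = R2·R_L/(R2+R_L) = 3.445 kΩ.
Voltage divider with the loaded lower leg: V_out = 9.79 × 3.445/(13.7 + 3.445) = 9.79 × 0.2009 = 1.967 V.

V_out ≈ 1.97 V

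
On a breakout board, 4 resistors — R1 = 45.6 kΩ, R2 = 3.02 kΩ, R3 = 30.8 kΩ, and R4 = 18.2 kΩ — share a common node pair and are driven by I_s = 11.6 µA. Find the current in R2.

Total conductance ΣG = 1/45.6 + 1/3.02 + 1/30.8 + 1/18.2 = 0.4405 (units of 1/kΩ).
By the current-divider rule, I = I_s · G_k/ΣG = 11.6 × 0.7518 = 8.720 µA.

I ≈ 8.72 µA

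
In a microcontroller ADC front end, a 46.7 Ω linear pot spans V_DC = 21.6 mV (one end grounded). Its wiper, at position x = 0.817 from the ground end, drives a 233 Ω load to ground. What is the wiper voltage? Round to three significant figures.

Split the track: R_lower = x·R_p = 38.15 Ω, R_upper = (1−x)·R_p = 8.546 Ω.
Lower segment in parallel with the load: 38.15 ‖ 233 = 32.79 Ω.
V_out = 21.6 × 32.79/(8.546 + 32.79) = 17.13 mV.
(Unloaded: V_out = x·V_DC = 17.6 mV.)

V_out ≈ 17.1 mV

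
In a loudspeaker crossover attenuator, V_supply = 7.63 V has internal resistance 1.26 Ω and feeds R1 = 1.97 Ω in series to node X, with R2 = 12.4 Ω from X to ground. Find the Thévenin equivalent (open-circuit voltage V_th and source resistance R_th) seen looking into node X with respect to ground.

R1' = 1.26 + 1.97 = 3.230 Ω (source resistance + R1).
V_th is the unloaded tap voltage: V_supply · R2/(R1'+R2) = 7.63 × 0.7933 = 6.053 V.
With V_supply suppressed (replaced by a short), R_th = R1' ‖ R2 = (3.230 × 12.4)/(3.230 + 12.4) = 2.563 Ω.

V_th ≈ 6.05 V, R_th ≈ 2.56 Ω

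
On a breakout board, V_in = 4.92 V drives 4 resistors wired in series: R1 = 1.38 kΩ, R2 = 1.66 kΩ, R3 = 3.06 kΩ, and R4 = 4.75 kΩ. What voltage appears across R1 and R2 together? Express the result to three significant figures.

Series total: ΣR = 1.38 + 1.66 + 3.06 + 4.75 = 10.85 kΩ.
R_{R1..R2} = 1.38 + 1.66 = 3.040 kΩ.
By the voltage-divider rule, V = 4.92 × 3.040/10.85 = 1.379 V.

V ≈ 1.38 V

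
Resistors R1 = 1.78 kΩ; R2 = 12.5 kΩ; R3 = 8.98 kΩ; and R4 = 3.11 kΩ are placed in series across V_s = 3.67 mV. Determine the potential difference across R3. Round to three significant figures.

V ≈ 1.25 mV

ΣR = 1.78 + 12.5 + 8.98 + 3.11 = 26.37 kΩ.
V = V_s · R/ΣR = 3.67 × 0.3405 = 1.250 mV.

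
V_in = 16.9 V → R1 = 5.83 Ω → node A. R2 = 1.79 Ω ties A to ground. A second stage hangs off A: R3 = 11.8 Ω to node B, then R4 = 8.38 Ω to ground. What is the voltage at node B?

Node A sees R2 in parallel with the series input of stage 2, R3 + R4 = 20.18 Ω.
Effective lower resistance at A: R2 ‖ 20.18 = 1.644 Ω.
V_A = 16.9 × 1.644/(5.83 + 1.644) = 3.718 V.
V_B = V_A × 0.4153 = 1.544 V.

V_B ≈ 1.54 V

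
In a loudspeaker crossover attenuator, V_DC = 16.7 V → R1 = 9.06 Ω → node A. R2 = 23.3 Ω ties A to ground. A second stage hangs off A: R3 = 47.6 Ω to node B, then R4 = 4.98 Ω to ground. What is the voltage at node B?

V_B ≈ 1.01 V

Looking into the second stage from A: R3 + R4 = 52.58 Ω appears in parallel with R2.
R2 ‖ (R3+R4) = 16.15 Ω.
First divider: V_A = V_DC · 16.15/(9.06 + 16.15) = 10.70 V.
Stage 2 is unloaded, so V_B = V_A · R4/(R3+R4) = 10.70 × 4.98/52.58 = 1.013 V.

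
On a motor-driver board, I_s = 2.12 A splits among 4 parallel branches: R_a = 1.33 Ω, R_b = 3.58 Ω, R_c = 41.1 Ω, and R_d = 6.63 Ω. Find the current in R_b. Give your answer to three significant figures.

I ≈ 0.491 A

Conductances: ΣG = 1/1.33 + 1/3.58 + 1/41.1 + 1/6.63 = 1.206 (1/Ω).
Current divider: I(R_b) = I_s · G_k/ΣG = 2.12 × (0.2793/1.206) = 2.12 × 0.2315 = 0.4909 A.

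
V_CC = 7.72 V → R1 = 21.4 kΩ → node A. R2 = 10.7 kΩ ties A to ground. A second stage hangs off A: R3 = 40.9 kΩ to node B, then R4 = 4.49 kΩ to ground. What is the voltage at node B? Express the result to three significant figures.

Looking into the second stage from A: R3 + R4 = 45.39 kΩ appears in parallel with R2.
Effective lower resistance at A: R2 ‖ 45.39 = 8.659 kΩ.
So V_A = 7.72 × 0.2881 = 2.224 V.
Then the unloaded second divider: V_B = V_A × R4/(R3+R4) = 2.224 × 0.09892 = 0.2200 V.

V_B ≈ 0.220 V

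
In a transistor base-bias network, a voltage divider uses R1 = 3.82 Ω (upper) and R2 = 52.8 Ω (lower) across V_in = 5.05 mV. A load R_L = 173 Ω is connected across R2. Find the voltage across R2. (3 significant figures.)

R2 ‖ R_L = (52.8 × 173)/(52.8 + 173) = 40.45 Ω.
Then V_out = V_in · R2'/(R1 + R2') = 5.05 × 40.45/44.27 = 4.614 mV.

V_out ≈ 4.61 mV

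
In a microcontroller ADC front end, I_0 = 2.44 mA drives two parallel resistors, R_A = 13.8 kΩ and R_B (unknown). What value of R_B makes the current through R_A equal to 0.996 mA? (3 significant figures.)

R_B ≈ 9.52 kΩ

The fraction through R_A equals R_B/(R_A+R_B).
0.996/2.44 = R_B/(R_A + R_B) → R_B = R_A · (0.4082)/(1 − 0.4082) = 13.8 × 0.6898 = 9.519 kΩ.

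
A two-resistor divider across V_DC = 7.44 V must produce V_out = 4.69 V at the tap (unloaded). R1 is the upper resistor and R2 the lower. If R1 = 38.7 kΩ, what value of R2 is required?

R2 ≈ 66.0 kΩ

Required fraction k = V_out/V_DC = 0.6304.
R2 = R1 · 0.6304/(1 − 0.6304) = 66.00 kΩ.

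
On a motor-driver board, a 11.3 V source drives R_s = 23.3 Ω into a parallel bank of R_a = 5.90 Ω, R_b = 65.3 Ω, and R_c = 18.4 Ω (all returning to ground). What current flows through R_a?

Parallel bank: R_p = 1/(1/5.90 + 1/65.3 + 1/18.4) = 4.181 Ω.
V_A by voltage divider: V_A = 11.3 × 4.181/(23.3 + 4.181) = 1.719 V.
I(R_a) = V_A / R_a = 1.719/5.90 = 0.2914 A.

I ≈ 0.291 A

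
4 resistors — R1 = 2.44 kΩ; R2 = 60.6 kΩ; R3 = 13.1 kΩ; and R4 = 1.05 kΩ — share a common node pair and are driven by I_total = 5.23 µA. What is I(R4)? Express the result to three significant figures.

I ≈ 3.42 µA

Total conductance ΣG = 1/2.44 + 1/60.6 + 1/13.1 + 1/1.05 = 1.455 (units of 1/kΩ).
Current divider: I(R4) = I_total · G_k/ΣG = 5.23 × (0.9524/1.455) = 5.23 × 0.6545 = 3.423 µA.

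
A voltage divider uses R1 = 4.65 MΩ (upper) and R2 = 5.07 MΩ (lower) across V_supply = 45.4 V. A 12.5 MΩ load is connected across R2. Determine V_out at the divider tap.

The load sits in parallel with R2, giving an effective lower resistance R2' = R2·R_L/(R2+R_L) = 3.607 MΩ.
Voltage divider with the loaded lower leg: V_out = 45.4 × 3.607/(4.65 + 3.607) = 45.4 × 0.4368 = 19.83 V.
(Unloaded it would be 23.7 V; the load pulls it down.)

V_out ≈ 19.8 V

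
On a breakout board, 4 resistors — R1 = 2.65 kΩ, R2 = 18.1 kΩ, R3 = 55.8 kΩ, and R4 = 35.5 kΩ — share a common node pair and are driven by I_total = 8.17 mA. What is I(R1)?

I ≈ 6.44 mA

Total conductance ΣG = 1/2.65 + 1/18.1 + 1/55.8 + 1/35.5 = 0.4787 (units of 1/kΩ).
By the current-divider rule, I = I_total · G_k/ΣG = 8.17 × 0.7883 = 6.440 mA.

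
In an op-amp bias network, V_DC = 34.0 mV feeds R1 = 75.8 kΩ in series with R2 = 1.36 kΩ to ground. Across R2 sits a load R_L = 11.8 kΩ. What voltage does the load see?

The load sits in parallel with R2, giving an effective lower resistance R2' = R2·R_L/(R2+R_L) = 1.219 kΩ.
Then V_out = V_DC · R2'/(R1 + R2') = 34.0 × 1.219/77.02 = 0.5383 mV.

V_out ≈ 0.538 mV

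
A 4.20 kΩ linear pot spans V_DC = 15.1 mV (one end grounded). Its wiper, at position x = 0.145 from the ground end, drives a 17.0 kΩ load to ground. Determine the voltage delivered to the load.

Lower segment x·R_p = 0.6090 kΩ; upper segment (1−x)·R_p = 3.591 kΩ.
R_L loads the lower segment: effective lower R = 0.5879 kΩ.
V_out = 15.1 × 0.5879/(3.591 + 0.5879) = 2.124 mV.
(Unloaded: V_out = x·V_DC = 2.19 mV.)

V_out ≈ 2.12 mV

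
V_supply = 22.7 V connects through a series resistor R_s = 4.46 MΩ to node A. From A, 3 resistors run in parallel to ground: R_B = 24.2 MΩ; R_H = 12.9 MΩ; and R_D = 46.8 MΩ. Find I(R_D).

I ≈ 0.298 µA

Parallel bank: R_p = 1/(1/24.2 + 1/12.9 + 1/46.8) = 7.132 MΩ.
Node voltage V_A = V_supply · R_p/(R_s + R_p) = 22.7 × 0.6153 = 13.97 V.
Branch current I = V_A/R_D = 13.97/46.8 = 0.2984 µA.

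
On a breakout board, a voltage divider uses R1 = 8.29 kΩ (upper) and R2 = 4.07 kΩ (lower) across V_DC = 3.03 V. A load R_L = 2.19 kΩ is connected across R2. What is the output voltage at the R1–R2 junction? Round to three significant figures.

V_out ≈ 0.444 V

First combine the lower leg with the load: R2 ‖ R_L = 1.424 kΩ.
Now apply the divider: V_out = 3.03 × 0.1466 = 0.4441 V.
(Unloaded it would be 0.998 V; the load pulls it down.)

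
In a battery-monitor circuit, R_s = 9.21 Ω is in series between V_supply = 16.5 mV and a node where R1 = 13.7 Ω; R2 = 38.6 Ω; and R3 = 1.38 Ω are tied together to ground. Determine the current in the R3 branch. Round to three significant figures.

I ≈ 1.39 mA

Parallel bank: R_p = 1/(1/13.7 + 1/38.6 + 1/1.38) = 1.214 Ω.
Node voltage V_A = V_supply · R_p/(R_s + R_p) = 16.5 × 0.1165 = 1.922 mV.
Branch current I = V_A/R3 = 1.922/1.38 = 1.393 mA.
(Equivalently: I_total = 1.583 mA, then current-divider fraction G_k/ΣG = 0.8799.)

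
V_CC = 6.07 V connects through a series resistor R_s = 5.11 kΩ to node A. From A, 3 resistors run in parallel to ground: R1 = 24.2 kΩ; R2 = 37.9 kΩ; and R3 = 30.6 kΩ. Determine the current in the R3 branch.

I ≈ 0.131 mA

Equivalent of the parallel group: R_p = 9.961 kΩ.
Node voltage V_A = V_CC · R_p/(R_s + R_p) = 6.07 × 0.6609 = 4.012 V.
I(R3) = V_A / R3 = 4.012/30.6 = 0.1311 mA.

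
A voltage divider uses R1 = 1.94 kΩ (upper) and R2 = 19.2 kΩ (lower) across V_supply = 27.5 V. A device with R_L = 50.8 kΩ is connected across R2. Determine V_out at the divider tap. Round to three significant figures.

First combine the lower leg with the load: R2 ‖ R_L = 13.93 kΩ.
Now apply the divider: V_out = 27.5 × 0.8778 = 24.14 V.

V_out ≈ 24.1 V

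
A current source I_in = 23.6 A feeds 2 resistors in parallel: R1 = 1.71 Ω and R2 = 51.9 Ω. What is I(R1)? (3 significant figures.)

Two-branch current divider: I_k = I_in · R_other/(R_1 + R_2).
So I = 23.6 × 51.9/53.61 = 22.85 A.

I ≈ 22.8 A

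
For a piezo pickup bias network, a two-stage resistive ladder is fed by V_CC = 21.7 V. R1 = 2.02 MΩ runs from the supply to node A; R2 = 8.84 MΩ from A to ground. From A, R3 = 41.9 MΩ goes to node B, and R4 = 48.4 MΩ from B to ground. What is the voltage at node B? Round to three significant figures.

V_B ≈ 9.30 V

The second stage (R3 + R4 = 90.30 MΩ) loads node A in parallel with R2.
Effective lower resistance at A: R2 ‖ 90.30 = 8.052 MΩ.
So V_A = 21.7 × 0.7994 = 17.35 V.
Stage 2 is unloaded, so V_B = V_A · R4/(R3+R4) = 17.35 × 48.4/90.30 = 9.298 V.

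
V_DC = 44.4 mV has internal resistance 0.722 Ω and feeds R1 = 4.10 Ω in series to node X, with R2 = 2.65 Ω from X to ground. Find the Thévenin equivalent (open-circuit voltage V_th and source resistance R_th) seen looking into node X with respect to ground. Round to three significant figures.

V_th ≈ 15.7 mV, R_th ≈ 1.71 Ω

R1' = 0.722 + 4.10 = 4.822 Ω (source resistance + R1).
V_th is the unloaded tap voltage: V_DC · R2/(R1'+R2) = 44.4 × 0.3547 = 15.75 mV.
Zeroing V_DC shorts the top of R1' to ground, so R_th = R1' ‖ R2 = 1.710 Ω.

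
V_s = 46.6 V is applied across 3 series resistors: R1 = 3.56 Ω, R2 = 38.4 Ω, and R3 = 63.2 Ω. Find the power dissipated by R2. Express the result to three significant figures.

ΣR = 105.2 Ω → I = 46.6/105.2 = 0.4431 A.
V(R2) = I·R = 17.02 V; P = V·I = 17.02 × 0.4431 = 7.541 W.

P ≈ 7.54 W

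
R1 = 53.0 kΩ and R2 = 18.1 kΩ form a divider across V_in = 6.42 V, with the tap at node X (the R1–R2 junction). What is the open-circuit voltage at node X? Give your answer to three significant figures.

Open-circuit (no load on X): V_th = V_in · R2/(R1 + R2) = 6.42 × 18.1/(53.00 + 18.1) = 1.634 V.

V_th ≈ 1.63 V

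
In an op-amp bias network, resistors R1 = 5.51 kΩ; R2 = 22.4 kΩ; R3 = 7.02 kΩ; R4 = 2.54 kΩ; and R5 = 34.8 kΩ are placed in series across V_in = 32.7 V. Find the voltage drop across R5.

V ≈ 15.7 V

ΣR = 5.51 + 22.4 + 7.02 + 2.54 + 34.8 = 72.27 kΩ.
V = V_in · R/ΣR = 32.7 × 0.4815 = 15.75 V.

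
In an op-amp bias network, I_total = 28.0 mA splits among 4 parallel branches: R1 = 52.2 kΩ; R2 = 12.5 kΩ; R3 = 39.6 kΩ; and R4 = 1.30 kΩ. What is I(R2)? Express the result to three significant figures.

Total conductance ΣG = 1/52.2 + 1/12.5 + 1/39.6 + 1/1.30 = 0.8936 (units of 1/kΩ).
By the current-divider rule, I = I_total · G_k/ΣG = 28.0 × 0.08952 = 2.507 mA.

I ≈ 2.51 mA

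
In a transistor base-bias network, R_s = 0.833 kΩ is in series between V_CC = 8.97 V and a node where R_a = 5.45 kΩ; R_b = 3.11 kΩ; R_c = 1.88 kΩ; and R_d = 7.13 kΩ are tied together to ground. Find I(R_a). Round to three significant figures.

Combine the parallel branches: R_p = (1/5.45 + 1/3.11 + 1/1.88 + 1/7.13)⁻¹ = 0.8495 kΩ.
V_A by voltage divider: V_A = 8.97 × 0.8495/(0.833 + 0.8495) = 4.529 V.
Branch current I = V_A/R_a = 4.529/5.45 = 0.8310 mA.
(Check via current divider: I_total = 5.331 mA; share G_k/ΣG = 0.1559 → same result.)

I ≈ 0.831 mA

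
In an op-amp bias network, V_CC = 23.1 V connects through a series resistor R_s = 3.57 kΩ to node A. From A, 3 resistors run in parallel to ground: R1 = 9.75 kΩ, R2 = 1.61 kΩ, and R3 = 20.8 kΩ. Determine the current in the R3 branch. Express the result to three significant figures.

Combine the parallel branches: R_p = (1/9.75 + 1/1.61 + 1/20.8)⁻¹ = 1.296 kΩ.
V_A = 23.1 × 1.296/4.866 = 6.152 V.
I(R3) = V_A / R3 = 6.152/20.8 = 0.2957 mA.

I ≈ 0.296 mA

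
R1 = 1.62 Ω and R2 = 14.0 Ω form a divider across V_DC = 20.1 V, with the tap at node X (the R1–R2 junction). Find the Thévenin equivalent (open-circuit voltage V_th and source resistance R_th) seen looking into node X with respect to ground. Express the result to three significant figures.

V_th ≈ 18.0 V, R_th ≈ 1.45 Ω

Open-circuit (no load on X): V_th = V_DC · R2/(R1 + R2) = 20.1 × 14.0/(1.620 + 14.0) = 18.02 V.
Zeroing V_DC shorts the top of R1 to ground, so R_th = R1 ‖ R2 = 1.452 Ω.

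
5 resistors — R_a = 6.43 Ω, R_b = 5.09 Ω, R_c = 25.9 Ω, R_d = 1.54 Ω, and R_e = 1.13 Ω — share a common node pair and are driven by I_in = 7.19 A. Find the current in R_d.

I ≈ 2.43 A

Total conductance ΣG = 1/6.43 + 1/5.09 + 1/25.9 + 1/1.54 + 1/1.13 = 1.925 (units of 1/Ω).
Current divider: I(R_d) = I_in · G_k/ΣG = 7.19 × (0.6494/1.925) = 7.19 × 0.3373 = 2.425 A.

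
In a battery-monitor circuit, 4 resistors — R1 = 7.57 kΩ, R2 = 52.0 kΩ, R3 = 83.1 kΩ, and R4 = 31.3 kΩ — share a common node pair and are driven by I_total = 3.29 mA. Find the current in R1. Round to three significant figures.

ΣG = 1/7.57 + 1/52.0 + 1/83.1 + 1/31.3 = 0.1953.
Current divider: I(R1) = I_total · G_k/ΣG = 3.29 × (0.1321/0.1953) = 3.29 × 0.6763 = 2.225 mA.

I ≈ 2.23 mA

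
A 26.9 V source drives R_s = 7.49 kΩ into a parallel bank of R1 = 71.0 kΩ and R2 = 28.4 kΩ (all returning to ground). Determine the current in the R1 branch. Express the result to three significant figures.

Combine the parallel branches: R_p = (1/71.0 + 1/28.4)⁻¹ = 20.29 kΩ.
V_A by voltage divider: V_A = 26.9 × 20.29/(7.49 + 20.29) = 19.65 V.
I(R1) = V_A / R1 = 19.65/71.0 = 0.2767 mA.
(Check via current divider: I_total = 0.9685 mA; share G_k/ΣG = 0.2857 → same result.)

I ≈ 0.277 mA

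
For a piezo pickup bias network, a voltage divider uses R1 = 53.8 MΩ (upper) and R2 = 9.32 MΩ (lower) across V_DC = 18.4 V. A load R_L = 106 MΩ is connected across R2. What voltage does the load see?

The load sits in parallel with R2, giving an effective lower resistance R2' = R2·R_L/(R2+R_L) = 8.567 MΩ.
Then V_out = V_DC · R2'/(R1 + R2') = 18.4 × 8.567/62.37 = 2.527 V.

V_out ≈ 2.53 V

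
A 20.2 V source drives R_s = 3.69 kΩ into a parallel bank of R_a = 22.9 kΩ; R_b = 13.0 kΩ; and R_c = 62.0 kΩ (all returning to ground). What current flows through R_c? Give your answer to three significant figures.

I ≈ 0.217 mA

Combine the parallel branches: R_p = (1/22.9 + 1/13.0 + 1/62.0)⁻¹ = 7.314 kΩ.
V_A = 20.2 × 7.314/11.00 = 13.43 V.
I(R_c) = V_A / R_c = 13.43/62.0 = 0.2166 mA.
(Check via current divider: I_total = 1.836 mA; share G_k/ΣG = 0.1180 → same result.)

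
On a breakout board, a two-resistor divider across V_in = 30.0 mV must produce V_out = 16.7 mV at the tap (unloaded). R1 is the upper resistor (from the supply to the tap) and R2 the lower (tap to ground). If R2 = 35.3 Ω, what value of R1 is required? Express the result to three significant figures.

R1 ≈ 28.1 Ω

The divider ratio is R2/(R1+R2) = 16.7/30.0 = 0.5567.
So R1 = R2 · (V_in/V_out − 1) = 35.3 × (30.0/16.7 − 1) = 35.3 × 0.7964 = 28.11 Ω.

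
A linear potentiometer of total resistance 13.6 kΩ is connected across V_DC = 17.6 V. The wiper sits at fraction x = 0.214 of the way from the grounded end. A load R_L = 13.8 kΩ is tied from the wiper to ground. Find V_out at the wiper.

V_out ≈ 3.23 V

Lower segment x·R_p = 2.910 kΩ; upper segment (1−x)·R_p = 10.69 kΩ.
R_L loads the lower segment: effective lower R = 2.404 kΩ.
Loaded-divider output: V_out = 17.6 × 0.1836 = 3.231 V.
(Unloaded: V_out = x·V_DC = 3.77 V.)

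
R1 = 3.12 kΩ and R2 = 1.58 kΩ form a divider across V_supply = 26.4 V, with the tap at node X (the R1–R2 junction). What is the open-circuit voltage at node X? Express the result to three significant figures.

With X open, the divider is unloaded: V_th = 26.4 × 1.58/4.700 = 8.875 V.

V_th ≈ 8.87 V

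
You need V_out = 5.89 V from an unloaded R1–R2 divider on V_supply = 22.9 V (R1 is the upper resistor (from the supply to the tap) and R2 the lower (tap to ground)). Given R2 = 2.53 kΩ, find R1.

Required fraction k = V_out/V_supply = 0.2572.
R1 = R2·(1/k − 1) = 2.53 × 2.888 = 7.307 kΩ.

R1 ≈ 7.31 kΩ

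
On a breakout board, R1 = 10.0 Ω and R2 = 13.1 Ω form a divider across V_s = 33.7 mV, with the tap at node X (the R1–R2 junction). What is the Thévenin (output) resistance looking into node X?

Zeroing V_s shorts the top of R1 to ground, so R_th = R1 ‖ R2 = 5.671 Ω.

R_th ≈ 5.67 Ω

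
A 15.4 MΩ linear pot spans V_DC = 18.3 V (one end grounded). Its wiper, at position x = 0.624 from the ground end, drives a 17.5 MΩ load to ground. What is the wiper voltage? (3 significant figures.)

The pot divides into 5.790 MΩ above the wiper and 9.610 MΩ below.
R_L loads the lower segment: effective lower R = 6.203 MΩ.
V_out = 18.3 × 6.203/(5.790 + 6.203) = 9.465 V.

V_out ≈ 9.46 V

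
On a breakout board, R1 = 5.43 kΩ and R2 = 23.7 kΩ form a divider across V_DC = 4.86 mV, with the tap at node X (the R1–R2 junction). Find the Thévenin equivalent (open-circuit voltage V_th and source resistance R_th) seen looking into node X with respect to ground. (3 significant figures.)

V_th is the unloaded tap voltage: V_DC · R2/(R1+R2) = 4.86 × 0.8136 = 3.954 mV.
With V_DC suppressed (replaced by a short), R_th = R1 ‖ R2 = (5.430 × 23.7)/(5.430 + 23.7) = 4.418 kΩ.

V_th ≈ 3.95 mV, R_th ≈ 4.42 kΩ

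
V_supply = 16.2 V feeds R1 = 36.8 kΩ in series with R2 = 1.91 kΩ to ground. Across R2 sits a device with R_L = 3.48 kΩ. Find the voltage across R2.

R2 ‖ R_L = (1.91 × 3.48)/(1.91 + 3.48) = 1.233 kΩ.
Voltage divider with the loaded lower leg: V_out = 16.2 × 1.233/(36.8 + 1.233) = 16.2 × 0.03242 = 0.5253 V.
(Unloaded it would be 0.799 V; the load pulls it down.)

V_out ≈ 0.525 V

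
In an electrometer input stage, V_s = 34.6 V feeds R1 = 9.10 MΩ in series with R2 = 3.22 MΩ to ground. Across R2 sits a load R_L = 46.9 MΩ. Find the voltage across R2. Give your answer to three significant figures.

R2 ‖ R_L = (3.22 × 46.9)/(3.22 + 46.9) = 3.013 MΩ.
Voltage divider with the loaded lower leg: V_out = 34.6 × 3.013/(9.10 + 3.013) = 34.6 × 0.2487 = 8.607 V.
(Unloaded it would be 9.04 V; the load pulls it down.)

V_out ≈ 8.61 V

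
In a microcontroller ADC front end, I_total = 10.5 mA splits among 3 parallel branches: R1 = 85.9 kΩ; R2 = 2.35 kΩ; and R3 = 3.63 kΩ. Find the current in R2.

Conductances: ΣG = 1/85.9 + 1/2.35 + 1/3.63 = 0.7127 (1/kΩ).
By the current-divider rule, I = I_total · G_k/ΣG = 10.5 × 0.5971 = 6.270 mA.

I ≈ 6.27 mA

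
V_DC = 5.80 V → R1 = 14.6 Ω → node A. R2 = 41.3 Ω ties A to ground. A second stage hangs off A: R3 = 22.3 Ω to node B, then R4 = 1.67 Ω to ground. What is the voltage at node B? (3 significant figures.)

V_B ≈ 0.206 V

Node A sees R2 in parallel with the series input of stage 2, R3 + R4 = 23.97 Ω.
R2 ‖ (R3+R4) = 15.17 Ω.
V_A = 5.80 × 15.17/(14.6 + 15.17) = 2.955 V.
Stage 2 is unloaded, so V_B = V_A · R4/(R3+R4) = 2.955 × 1.67/23.97 = 0.2059 V.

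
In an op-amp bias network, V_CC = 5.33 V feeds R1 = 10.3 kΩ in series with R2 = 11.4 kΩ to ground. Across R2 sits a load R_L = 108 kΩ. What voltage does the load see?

V_out ≈ 2.67 V

R2 ‖ R_L = (11.4 × 108)/(11.4 + 108) = 10.31 kΩ.
Then V_out = V_CC · R2'/(R1 + R2') = 5.33 × 10.31/20.61 = 2.666 V.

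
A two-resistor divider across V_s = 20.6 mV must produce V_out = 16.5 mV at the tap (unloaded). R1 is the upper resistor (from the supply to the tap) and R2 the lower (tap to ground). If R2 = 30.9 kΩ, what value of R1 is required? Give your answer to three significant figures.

Required fraction k = V_out/V_s = 0.8010.
So R1 = R2 · (V_s/V_out − 1) = 30.9 × (20.6/16.5 − 1) = 30.9 × 0.2485 = 7.678 kΩ.

R1 ≈ 7.68 kΩ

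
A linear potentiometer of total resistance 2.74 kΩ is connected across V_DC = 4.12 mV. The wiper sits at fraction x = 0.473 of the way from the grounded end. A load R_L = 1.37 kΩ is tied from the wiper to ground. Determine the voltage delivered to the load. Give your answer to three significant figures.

Split the track: R_lower = x·R_p = 1.296 kΩ, R_upper = (1−x)·R_p = 1.444 kΩ.
(x·R_p) ‖ R_L = 0.6660 kΩ.
Then V_out = V_DC · 0.6660/(1.444 + 0.6660) = 1.300 mV.

V_out ≈ 1.30 mV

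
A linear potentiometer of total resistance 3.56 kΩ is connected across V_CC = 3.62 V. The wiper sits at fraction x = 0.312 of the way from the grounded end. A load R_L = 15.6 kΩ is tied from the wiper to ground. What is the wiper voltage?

V_out ≈ 1.08 V

Lower segment x·R_p = 1.111 kΩ; upper segment (1−x)·R_p = 2.449 kΩ.
R_L loads the lower segment: effective lower R = 1.037 kΩ.
V_out = 3.62 × 1.037/(2.449 + 1.037) = 1.077 V.
(Unloaded: V_out = x·V_CC = 1.13 V.)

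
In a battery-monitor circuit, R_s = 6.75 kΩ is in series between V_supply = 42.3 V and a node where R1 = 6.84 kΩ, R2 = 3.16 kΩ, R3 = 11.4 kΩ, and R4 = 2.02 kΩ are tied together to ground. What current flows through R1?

I ≈ 0.768 mA

Combine the parallel branches: R_p = (1/6.84 + 1/3.16 + 1/11.4 + 1/2.02)⁻¹ = 0.9566 kΩ.
V_A by voltage divider: V_A = 42.3 × 0.9566/(6.75 + 0.9566) = 5.250 V.
I(R1) = V_A / R1 = 5.250/6.84 = 0.7676 mA.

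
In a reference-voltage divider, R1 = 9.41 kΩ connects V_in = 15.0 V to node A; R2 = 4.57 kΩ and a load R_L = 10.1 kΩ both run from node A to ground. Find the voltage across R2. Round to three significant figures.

The load sits in parallel with R2, giving an effective lower resistance R2' = R2·R_L/(R2+R_L) = 3.146 kΩ.
Now apply the divider: V_out = 15.0 × 0.2506 = 3.759 V.

V_out ≈ 3.76 V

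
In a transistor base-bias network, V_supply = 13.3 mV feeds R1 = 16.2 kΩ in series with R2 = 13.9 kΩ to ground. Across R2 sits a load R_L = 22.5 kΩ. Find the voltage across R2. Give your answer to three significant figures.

V_out ≈ 4.61 mV

The load sits in parallel with R2, giving an effective lower resistance R2' = R2·R_L/(R2+R_L) = 8.592 kΩ.
Voltage divider with the loaded lower leg: V_out = 13.3 × 8.592/(16.2 + 8.592) = 13.3 × 0.3466 = 4.609 mV.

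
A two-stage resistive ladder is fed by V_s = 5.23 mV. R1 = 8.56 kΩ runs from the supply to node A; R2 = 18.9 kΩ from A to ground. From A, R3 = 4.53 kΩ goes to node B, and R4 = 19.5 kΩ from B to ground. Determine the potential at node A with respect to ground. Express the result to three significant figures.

The second stage (R3 + R4 = 24.03 kΩ) loads node A in parallel with R2.
R2 ‖ (R3+R4) = 10.58 kΩ.
So V_A = 5.23 × 0.5528 = 2.891 mV.

V_A ≈ 2.89 mV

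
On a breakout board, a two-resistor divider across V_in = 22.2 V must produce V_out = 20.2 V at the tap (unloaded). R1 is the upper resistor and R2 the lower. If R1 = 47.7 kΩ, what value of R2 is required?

R2 ≈ 482 kΩ

Required fraction k = V_out/V_in = 0.9099.
So R2 = R1 · V_out/(V_in − V_out) = 47.7 × 20.2/(22.2 − 20.2) = 47.7 × 10.10 = 481.8 kΩ.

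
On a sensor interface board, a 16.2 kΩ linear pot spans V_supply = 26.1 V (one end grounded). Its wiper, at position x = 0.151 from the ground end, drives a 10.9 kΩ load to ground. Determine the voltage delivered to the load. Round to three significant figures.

V_out ≈ 3.31 V

Split the track: R_lower = x·R_p = 2.446 kΩ, R_upper = (1−x)·R_p = 13.75 kΩ.
(x·R_p) ‖ R_L = 1.998 kΩ.
V_out = 26.1 × 1.998/(13.75 + 1.998) = 3.310 V.
(Unloaded: V_out = x·V_supply = 3.94 V.)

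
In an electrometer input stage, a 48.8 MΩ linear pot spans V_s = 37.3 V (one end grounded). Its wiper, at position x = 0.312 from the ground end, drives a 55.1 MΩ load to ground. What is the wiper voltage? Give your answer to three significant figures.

V_out ≈ 9.78 V

Split the track: R_lower = x·R_p = 15.23 MΩ, R_upper = (1−x)·R_p = 33.57 MΩ.
R_L loads the lower segment: effective lower R = 11.93 MΩ.
Loaded-divider output: V_out = 37.3 × 0.2622 = 9.779 V.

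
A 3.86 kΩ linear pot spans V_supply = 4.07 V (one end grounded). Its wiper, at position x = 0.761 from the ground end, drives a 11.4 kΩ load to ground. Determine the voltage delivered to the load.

V_out ≈ 2.92 V

The pot divides into 0.9225 kΩ above the wiper and 2.937 kΩ below.
Lower segment in parallel with the load: 2.937 ‖ 11.4 = 2.336 kΩ.
V_out = 4.07 × 2.336/(0.9225 + 2.336) = 2.918 V.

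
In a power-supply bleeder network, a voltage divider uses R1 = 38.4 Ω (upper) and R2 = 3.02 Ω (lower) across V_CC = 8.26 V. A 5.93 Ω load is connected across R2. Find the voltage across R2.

V_out ≈ 0.409 V

The load sits in parallel with R2, giving an effective lower resistance R2' = R2·R_L/(R2+R_L) = 2.001 Ω.
Then V_out = V_CC · R2'/(R1 + R2') = 8.26 × 2.001/40.40 = 0.4091 V.
(Unloaded it would be 0.602 V; the load pulls it down.)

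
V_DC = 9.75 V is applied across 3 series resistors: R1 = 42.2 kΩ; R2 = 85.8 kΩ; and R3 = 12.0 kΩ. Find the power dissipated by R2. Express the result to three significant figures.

The common current is I = 9.75/140.0 = 0.06964 mA.
P = I²R = 0.004850 × 85.8 = 0.4161 mW.

P ≈ 0.416 mW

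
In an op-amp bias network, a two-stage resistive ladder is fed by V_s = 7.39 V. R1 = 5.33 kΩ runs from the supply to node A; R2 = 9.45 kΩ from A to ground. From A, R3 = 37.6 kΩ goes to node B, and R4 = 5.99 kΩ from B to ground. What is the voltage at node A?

Looking into the second stage from A: R3 + R4 = 43.59 kΩ appears in parallel with R2.
Effective lower resistance at A: R2 ‖ 43.59 = 7.766 kΩ.
First divider: V_A = V_s · 7.766/(5.33 + 7.766) = 4.382 V.

V_A ≈ 4.38 V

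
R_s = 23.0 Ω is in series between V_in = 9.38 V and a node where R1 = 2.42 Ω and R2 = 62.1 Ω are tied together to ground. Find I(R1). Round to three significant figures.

I ≈ 0.356 A

Combine the parallel branches: R_p = (1/2.42 + 1/62.1)⁻¹ = 2.329 Ω.
V_A by voltage divider: V_A = 9.38 × 2.329/(23.0 + 2.329) = 0.8626 V.
I(R1) = V_A / R1 = 0.8626/2.42 = 0.3564 A.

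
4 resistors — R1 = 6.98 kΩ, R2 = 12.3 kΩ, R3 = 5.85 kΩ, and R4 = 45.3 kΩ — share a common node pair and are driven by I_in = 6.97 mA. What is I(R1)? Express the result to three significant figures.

I ≈ 2.39 mA

ΣG = 1/6.98 + 1/12.3 + 1/5.85 + 1/45.3 = 0.4176.
Current divider: I(R1) = I_in · G_k/ΣG = 6.97 × (0.1433/0.4176) = 6.97 × 0.3431 = 2.391 mA.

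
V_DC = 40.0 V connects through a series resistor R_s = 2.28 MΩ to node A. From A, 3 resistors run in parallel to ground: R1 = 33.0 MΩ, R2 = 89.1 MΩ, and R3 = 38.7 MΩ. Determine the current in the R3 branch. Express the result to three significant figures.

I ≈ 0.896 µA

Equivalent of the parallel group: R_p = 14.84 MΩ.
Node voltage V_A = V_DC · R_p/(R_s + R_p) = 40.0 × 0.8669 = 34.67 V.
Branch current I = V_A/R3 = 34.67/38.7 = 0.8960 µA.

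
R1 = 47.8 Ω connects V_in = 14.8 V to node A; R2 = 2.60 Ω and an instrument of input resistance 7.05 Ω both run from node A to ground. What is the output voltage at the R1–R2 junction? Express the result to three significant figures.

V_out ≈ 0.566 V

First combine the lower leg with the load: R2 ‖ R_L = 1.899 Ω.
Voltage divider with the loaded lower leg: V_out = 14.8 × 1.899/(47.8 + 1.899) = 14.8 × 0.03822 = 0.5656 V.
(Unloaded it would be 0.763 V; the load pulls it down.)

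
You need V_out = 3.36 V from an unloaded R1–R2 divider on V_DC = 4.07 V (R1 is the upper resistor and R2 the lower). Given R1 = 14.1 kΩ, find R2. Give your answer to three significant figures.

R2 ≈ 66.7 kΩ

The divider ratio is R2/(R1+R2) = 3.36/4.07 = 0.8256.
R2 = R1 · 0.8256/(1 − 0.8256) = 66.73 kΩ.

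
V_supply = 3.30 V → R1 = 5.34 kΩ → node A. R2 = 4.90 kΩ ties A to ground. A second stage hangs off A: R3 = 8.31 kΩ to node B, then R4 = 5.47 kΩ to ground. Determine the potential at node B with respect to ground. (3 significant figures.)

V_B ≈ 0.529 V

Looking into the second stage from A: R3 + R4 = 13.78 kΩ appears in parallel with R2.
R2 ‖ (R3+R4) = 3.615 kΩ.
First divider: V_A = V_supply · 3.615/(5.34 + 3.615) = 1.332 V.
Stage 2 is unloaded, so V_B = V_A · R4/(R3+R4) = 1.332 × 5.47/13.78 = 0.5288 V.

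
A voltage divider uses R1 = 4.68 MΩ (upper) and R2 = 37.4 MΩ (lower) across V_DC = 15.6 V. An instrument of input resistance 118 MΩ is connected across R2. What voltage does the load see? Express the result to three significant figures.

V_out ≈ 13.4 V

The load sits in parallel with R2, giving an effective lower resistance R2' = R2·R_L/(R2+R_L) = 28.40 MΩ.
Then V_out = V_DC · R2'/(R1 + R2') = 15.6 × 28.40/33.08 = 13.39 V.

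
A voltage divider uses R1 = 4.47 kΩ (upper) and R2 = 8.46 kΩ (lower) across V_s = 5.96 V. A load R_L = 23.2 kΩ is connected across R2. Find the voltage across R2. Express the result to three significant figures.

V_out ≈ 3.46 V

R2 ‖ R_L = (8.46 × 23.2)/(8.46 + 23.2) = 6.199 kΩ.
Voltage divider with the loaded lower leg: V_out = 5.96 × 6.199/(4.47 + 6.199) = 5.96 × 0.5810 = 3.463 V.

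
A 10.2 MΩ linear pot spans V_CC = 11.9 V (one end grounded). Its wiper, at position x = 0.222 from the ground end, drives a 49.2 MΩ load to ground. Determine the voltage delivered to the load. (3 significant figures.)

V_out ≈ 2.55 V

The pot divides into 7.936 MΩ above the wiper and 2.264 MΩ below.
(x·R_p) ‖ R_L = 2.165 MΩ.
Then V_out = V_CC · 2.165/(7.936 + 2.165) = 2.550 V.
(Unloaded: V_out = x·V_CC = 2.64 V.)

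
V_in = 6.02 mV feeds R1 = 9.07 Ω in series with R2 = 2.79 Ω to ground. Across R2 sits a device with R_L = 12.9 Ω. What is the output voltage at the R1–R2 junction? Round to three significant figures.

V_out ≈ 1.22 mV

R2 ‖ R_L = (2.79 × 12.9)/(2.79 + 12.9) = 2.294 Ω.
Then V_out = V_in · R2'/(R1 + R2') = 6.02 × 2.294/11.36 = 1.215 mV.
(Unloaded it would be 1.42 mV; the load pulls it down.)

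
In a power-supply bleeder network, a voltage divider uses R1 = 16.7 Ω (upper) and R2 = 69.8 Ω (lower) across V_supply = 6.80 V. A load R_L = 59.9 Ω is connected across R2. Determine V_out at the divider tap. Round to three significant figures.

V_out ≈ 4.48 V

First combine the lower leg with the load: R2 ‖ R_L = 32.24 Ω.
Now apply the divider: V_out = 6.80 × 0.6587 = 4.479 V.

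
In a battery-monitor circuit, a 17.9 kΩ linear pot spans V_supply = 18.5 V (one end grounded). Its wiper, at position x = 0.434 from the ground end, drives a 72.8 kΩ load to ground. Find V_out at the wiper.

V_out ≈ 7.57 V

Split the track: R_lower = x·R_p = 7.769 kΩ, R_upper = (1−x)·R_p = 10.13 kΩ.
Lower segment in parallel with the load: 7.769 ‖ 72.8 = 7.020 kΩ.
V_out = 18.5 × 7.020/(10.13 + 7.020) = 7.572 V.
(Unloaded: V_out = x·V_supply = 8.03 V.)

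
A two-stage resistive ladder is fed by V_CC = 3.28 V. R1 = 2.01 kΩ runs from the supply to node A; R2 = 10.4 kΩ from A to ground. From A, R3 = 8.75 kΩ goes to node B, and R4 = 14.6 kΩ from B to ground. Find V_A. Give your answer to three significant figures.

Node A sees R2 in parallel with the series input of stage 2, R3 + R4 = 23.35 kΩ.
Effective lower resistance at A: R2 ‖ 23.35 = 7.195 kΩ.
So V_A = 3.28 × 0.7816 = 2.564 V.

V_A ≈ 2.56 V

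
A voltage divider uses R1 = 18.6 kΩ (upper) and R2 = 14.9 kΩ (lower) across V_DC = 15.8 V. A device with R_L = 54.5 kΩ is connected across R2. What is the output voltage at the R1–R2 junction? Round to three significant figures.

The load sits in parallel with R2, giving an effective lower resistance R2' = R2·R_L/(R2+R_L) = 11.70 kΩ.
Then V_out = V_DC · R2'/(R1 + R2') = 15.8 × 11.70/30.30 = 6.101 V.
(Unloaded it would be 7.03 V; the load pulls it down.)

V_out ≈ 6.10 V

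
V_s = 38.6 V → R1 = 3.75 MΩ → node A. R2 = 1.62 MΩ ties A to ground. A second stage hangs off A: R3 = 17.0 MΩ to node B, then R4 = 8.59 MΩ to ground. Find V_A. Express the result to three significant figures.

Node A sees R2 in parallel with the series input of stage 2, R3 + R4 = 25.59 MΩ.
Effective lower resistance at A: R2 ‖ 25.59 = 1.524 MΩ.
V_A = 38.6 × 1.524/(3.75 + 1.524) = 11.15 V.

V_A ≈ 11.2 V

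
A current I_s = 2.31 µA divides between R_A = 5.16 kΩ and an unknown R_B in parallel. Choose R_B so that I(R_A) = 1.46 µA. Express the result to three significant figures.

Two-branch current divider: I_A = I_s · R_B/(R_A + R_B).
1.46/2.31 = R_B/(R_A + R_B) → R_B = R_A · (0.6320)/(1 − 0.6320) = 5.16 × 1.718 = 8.863 kΩ.

R_B ≈ 8.86 kΩ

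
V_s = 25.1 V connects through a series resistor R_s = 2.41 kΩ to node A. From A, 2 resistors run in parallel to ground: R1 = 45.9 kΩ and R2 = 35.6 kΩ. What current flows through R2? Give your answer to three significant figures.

I ≈ 0.629 mA

Equivalent of the parallel group: R_p = 20.05 kΩ.
Node voltage V_A = V_s · R_p/(R_s + R_p) = 25.1 × 0.8927 = 22.41 V.
I(R2) = V_A / R2 = 22.41/35.6 = 0.6294 mA.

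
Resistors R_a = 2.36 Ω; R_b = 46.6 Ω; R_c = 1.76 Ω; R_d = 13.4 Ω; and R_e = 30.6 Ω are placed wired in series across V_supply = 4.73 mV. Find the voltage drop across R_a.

ΣR = 2.36 + 46.6 + 1.76 + 13.4 + 30.6 = 94.72 Ω.
V = V_supply · R/ΣR = 4.73 × 0.02492 = 0.1179 mV.

V ≈ 0.118 mV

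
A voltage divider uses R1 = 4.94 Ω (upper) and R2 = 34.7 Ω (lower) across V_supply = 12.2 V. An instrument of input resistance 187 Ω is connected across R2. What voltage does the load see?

First combine the lower leg with the load: R2 ‖ R_L = 29.27 Ω.
Voltage divider with the loaded lower leg: V_out = 12.2 × 29.27/(4.94 + 29.27) = 12.2 × 0.8556 = 10.44 V.

V_out ≈ 10.4 V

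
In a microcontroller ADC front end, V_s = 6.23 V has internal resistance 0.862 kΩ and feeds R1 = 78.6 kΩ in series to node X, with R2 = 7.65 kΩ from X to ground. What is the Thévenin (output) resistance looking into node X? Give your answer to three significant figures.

R_th ≈ 6.98 kΩ

R1' = 0.862 + 78.6 = 79.46 kΩ (source resistance + R1).
Zeroing V_s shorts the top of R1' to ground, so R_th = R1' ‖ R2 = 6.978 kΩ.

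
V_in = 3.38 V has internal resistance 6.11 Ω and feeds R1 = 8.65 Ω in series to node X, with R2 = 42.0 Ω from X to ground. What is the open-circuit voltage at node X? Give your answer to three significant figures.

V_th ≈ 2.50 V

R1' = 6.11 + 8.65 = 14.76 Ω (source resistance + R1).
With X open, the divider is unloaded: V_th = 3.38 × 42.0/56.76 = 2.501 V.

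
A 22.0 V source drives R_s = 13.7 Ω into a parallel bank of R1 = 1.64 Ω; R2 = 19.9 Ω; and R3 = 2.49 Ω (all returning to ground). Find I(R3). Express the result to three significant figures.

I ≈ 0.568 A

Equivalent of the parallel group: R_p = 0.9420 Ω.
V_A = 22.0 × 0.9420/14.64 = 1.415 V.
I(R3) = V_A / R3 = 1.415/2.49 = 0.5684 A.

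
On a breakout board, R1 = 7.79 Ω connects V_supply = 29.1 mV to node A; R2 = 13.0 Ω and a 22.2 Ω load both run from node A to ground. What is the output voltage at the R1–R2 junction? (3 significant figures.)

The load sits in parallel with R2, giving an effective lower resistance R2' = R2·R_L/(R2+R_L) = 8.199 Ω.
Voltage divider with the loaded lower leg: V_out = 29.1 × 8.199/(7.79 + 8.199) = 29.1 × 0.5128 = 14.92 mV.
(Unloaded it would be 18.2 mV; the load pulls it down.)

V_out ≈ 14.9 mV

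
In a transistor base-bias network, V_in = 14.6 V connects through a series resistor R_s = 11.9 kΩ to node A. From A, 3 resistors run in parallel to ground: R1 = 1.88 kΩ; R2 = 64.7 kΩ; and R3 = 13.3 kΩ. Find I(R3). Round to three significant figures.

I ≈ 0.131 mA

Combine the parallel branches: R_p = (1/1.88 + 1/64.7 + 1/13.3)⁻¹ = 1.606 kΩ.
Node voltage V_A = V_in · R_p/(R_s + R_p) = 14.6 × 0.1189 = 1.736 V.
Branch current I = V_A/R3 = 1.736/13.3 = 0.1306 mA.
(Check via current divider: I_total = 1.081 mA; share G_k/ΣG = 0.1208 → same result.)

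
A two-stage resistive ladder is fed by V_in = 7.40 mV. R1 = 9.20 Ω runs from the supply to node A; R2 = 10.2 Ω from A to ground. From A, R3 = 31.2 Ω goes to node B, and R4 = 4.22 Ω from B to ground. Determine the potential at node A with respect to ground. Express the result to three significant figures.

Looking into the second stage from A: R3 + R4 = 35.42 Ω appears in parallel with R2.
Effective lower resistance at A: R2 ‖ 35.42 = 7.919 Ω.
V_A = 7.40 × 7.919/(9.20 + 7.919) = 3.423 mV.

V_A ≈ 3.42 mV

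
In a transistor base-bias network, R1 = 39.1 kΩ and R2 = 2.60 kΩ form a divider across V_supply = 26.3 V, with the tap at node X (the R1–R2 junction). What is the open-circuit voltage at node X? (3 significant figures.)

V_th ≈ 1.64 V

V_th is the unloaded tap voltage: V_supply · R2/(R1+R2) = 26.3 × 0.06235 = 1.640 V.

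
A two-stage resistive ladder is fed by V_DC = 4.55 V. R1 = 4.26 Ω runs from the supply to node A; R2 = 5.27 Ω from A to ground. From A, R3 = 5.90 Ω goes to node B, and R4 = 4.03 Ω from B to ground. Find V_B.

V_B ≈ 0.825 V

Node A sees R2 in parallel with the series input of stage 2, R3 + R4 = 9.930 Ω.
R2 ‖ (R3+R4) = 3.443 Ω.
So V_A = 4.55 × 0.4470 = 2.034 V.
V_B = V_A × 0.4058 = 0.8253 V.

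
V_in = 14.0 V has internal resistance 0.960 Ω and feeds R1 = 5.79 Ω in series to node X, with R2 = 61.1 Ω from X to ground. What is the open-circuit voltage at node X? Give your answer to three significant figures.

V_th ≈ 12.6 V

R1' = 0.960 + 5.79 = 6.750 Ω (source resistance + R1).
V_th is the unloaded tap voltage: V_in · R2/(R1'+R2) = 14.0 × 0.9005 = 12.61 V.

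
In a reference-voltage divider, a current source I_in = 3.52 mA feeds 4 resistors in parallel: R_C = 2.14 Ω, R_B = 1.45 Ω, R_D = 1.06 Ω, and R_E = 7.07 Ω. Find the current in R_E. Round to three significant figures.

I ≈ 0.222 mA

ΣG = 1/2.14 + 1/1.45 + 1/1.06 + 1/7.07 = 2.242.
R_E takes the fraction G_k/ΣG = 0.1414/2.242 = 0.06309, so I = 3.52 × 0.06309 = 0.2221 mA.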